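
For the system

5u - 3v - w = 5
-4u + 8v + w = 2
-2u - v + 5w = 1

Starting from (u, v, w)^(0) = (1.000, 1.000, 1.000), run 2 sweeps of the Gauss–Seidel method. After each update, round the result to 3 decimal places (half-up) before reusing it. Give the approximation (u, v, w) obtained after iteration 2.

Iteration 1:
  u = (5 - (-3)·1.000 - (-1)·1.000) / (5) = 1.800
  v = (2 - (-4)·1.800 - (1)·1.000) / (8) = 1.025
  w = (1 - (-2)·1.800 - (-1)·1.025) / (5) = 1.125
Iteration 2:
  u = (5 - (-3)·1.025 - (-1)·1.125) / (5) = 1.840
  v = (2 - (-4)·1.840 - (1)·1.125) / (8) = 1.029
  w = (1 - (-2)·1.840 - (-1)·1.029) / (5) = 1.142

(1.840, 1.029, 1.142)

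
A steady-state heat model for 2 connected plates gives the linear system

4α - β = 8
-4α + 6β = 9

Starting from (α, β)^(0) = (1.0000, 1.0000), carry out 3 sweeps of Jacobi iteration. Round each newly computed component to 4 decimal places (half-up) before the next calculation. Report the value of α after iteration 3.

Iteration 1:
  α = (8 - (-1)·1.0000) / (4) = 2.2500
  β = (9 - (-4)·1.0000) / (6) = 2.1667
Iteration 2:
  α = (8 - (-1)·2.1667) / (4) = 2.5417
  β = (9 - (-4)·2.2500) / (6) = 3.0000
Iteration 3:
  α = (8 - (-1)·3.0000) / (4) = 2.7500
  β = (9 - (-4)·2.5417) / (6) = 3.1945

2.7500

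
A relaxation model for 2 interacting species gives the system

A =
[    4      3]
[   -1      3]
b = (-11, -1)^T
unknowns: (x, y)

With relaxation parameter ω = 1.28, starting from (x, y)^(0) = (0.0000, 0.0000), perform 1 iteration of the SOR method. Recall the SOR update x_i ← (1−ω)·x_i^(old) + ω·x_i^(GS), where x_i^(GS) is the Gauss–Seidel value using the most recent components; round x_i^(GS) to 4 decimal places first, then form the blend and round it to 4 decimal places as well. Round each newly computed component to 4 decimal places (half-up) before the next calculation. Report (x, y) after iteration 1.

(-3.5200, -1.9286)

Iteration 1:
  x: GS value = (-11 - (3)·0.0000) / (4) = -2.7500;  x ← (1−ω)·0.0000 + ω·-2.7500 = -3.5200
  y: GS value = (-1 - (-1)·-3.5200) / (3) = -1.5067;  y ← (1−ω)·0.0000 + ω·-1.5067 = -1.9286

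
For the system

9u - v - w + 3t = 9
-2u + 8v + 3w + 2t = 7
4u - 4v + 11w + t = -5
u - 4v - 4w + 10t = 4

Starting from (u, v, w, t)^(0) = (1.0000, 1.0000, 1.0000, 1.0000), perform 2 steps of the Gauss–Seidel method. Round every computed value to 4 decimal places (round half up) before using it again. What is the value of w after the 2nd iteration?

-0.3273

Iteration 1:
  u = (9 - (-1)·1.0000 - (-1)·1.0000 - (3)·1.0000) / (9) = 0.8889
  v = (7 - (-2)·0.8889 - (3)·1.0000 - (2)·1.0000) / (8) = 0.4722
  w = (-5 - (4)·0.8889 - (-4)·0.4722 - (1)·1.0000) / (11) = -0.6970
  t = (4 - (1)·0.8889 - (-4)·0.4722 - (-4)·-0.6970) / (10) = 0.2212
Iteration 2:
  u = (9 - (-1)·0.4722 - (-1)·-0.6970 - (3)·0.2212) / (9) = 0.9013
  v = (7 - (-2)·0.9013 - (3)·-0.6970 - (2)·0.2212) / (8) = 1.3064
  w = (-5 - (4)·0.9013 - (-4)·1.3064 - (1)·0.2212) / (11) = -0.3273
  t = (4 - (1)·0.9013 - (-4)·1.3064 - (-4)·-0.3273) / (10) = 0.7015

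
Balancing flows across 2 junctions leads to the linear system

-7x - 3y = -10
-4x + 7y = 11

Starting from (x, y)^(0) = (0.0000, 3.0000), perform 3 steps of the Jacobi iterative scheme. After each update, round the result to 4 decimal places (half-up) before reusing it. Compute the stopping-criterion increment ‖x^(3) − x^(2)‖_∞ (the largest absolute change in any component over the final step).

Iteration 1:
  x = (-10 - (-3)·3.0000) / (-7) = 0.1429
  y = (11 - (-4)·0.0000) / (7) = 1.5714
Iteration 2:
  x = (-10 - (-3)·1.5714) / (-7) = 0.7551
  y = (11 - (-4)·0.1429) / (7) = 1.6531
Iteration 3:
  x = (-10 - (-3)·1.6531) / (-7) = 0.7201
  y = (11 - (-4)·0.7551) / (7) = 2.0029
Change: (-0.0350, 0.3498) → max |·| = 0.3498

0.3498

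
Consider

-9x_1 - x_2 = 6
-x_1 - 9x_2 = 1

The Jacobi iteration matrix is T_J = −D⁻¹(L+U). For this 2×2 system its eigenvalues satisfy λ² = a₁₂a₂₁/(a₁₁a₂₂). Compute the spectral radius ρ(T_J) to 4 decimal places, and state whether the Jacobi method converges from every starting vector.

a₁₂a₂₁/(a₁₁a₂₂) = (-1)·(-1) / ((-9)·(-9)) = 0.012346
ρ = √|0.012346| = √0.012346 = 0.1111
ρ < 1, so Jacobi converges

0.1111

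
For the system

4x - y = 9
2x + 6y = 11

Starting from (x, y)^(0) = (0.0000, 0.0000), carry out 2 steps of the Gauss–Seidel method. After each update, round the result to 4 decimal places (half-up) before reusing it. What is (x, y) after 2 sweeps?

Iteration 1:
  x = (9 - (-1)·0.0000) / (4) = 2.2500
  y = (11 - (2)·2.2500) / (6) = 1.0833
Iteration 2:
  x = (9 - (-1)·1.0833) / (4) = 2.5208
  y = (11 - (2)·2.5208) / (6) = 0.9931

(2.5208, 0.9931)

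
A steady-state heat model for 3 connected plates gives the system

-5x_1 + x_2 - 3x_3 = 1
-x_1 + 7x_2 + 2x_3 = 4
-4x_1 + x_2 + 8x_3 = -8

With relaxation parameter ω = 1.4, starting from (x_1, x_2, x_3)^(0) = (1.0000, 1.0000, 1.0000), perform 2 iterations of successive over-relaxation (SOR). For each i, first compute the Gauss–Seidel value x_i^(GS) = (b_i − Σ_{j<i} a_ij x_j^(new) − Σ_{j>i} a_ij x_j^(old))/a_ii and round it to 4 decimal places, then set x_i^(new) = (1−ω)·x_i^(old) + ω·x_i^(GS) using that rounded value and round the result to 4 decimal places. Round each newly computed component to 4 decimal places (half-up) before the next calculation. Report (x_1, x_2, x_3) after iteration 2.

Iteration 1:
  x_1: GS value = (1 - (1)·1.0000 - (-3)·1.0000) / (-5) = -0.6000;  x_1 ← (1−ω)·1.0000 + ω·-0.6000 = -1.2400
  x_2: GS value = (4 - (-1)·-1.2400 - (2)·1.0000) / (7) = 0.1086;  x_2 ← (1−ω)·1.0000 + ω·0.1086 = -0.2480
  x_3: GS value = (-8 - (-4)·-1.2400 - (1)·-0.2480) / (8) = -1.5890;  x_3 ← (1−ω)·1.0000 + ω·-1.5890 = -2.6246
Iteration 2:
  x_1: GS value = (1 - (1)·-0.2480 - (-3)·-2.6246) / (-5) = 1.3252;  x_1 ← (1−ω)·-1.2400 + ω·1.3252 = 2.3513
  x_2: GS value = (4 - (-1)·2.3513 - (2)·-2.6246) / (7) = 1.6572;  x_2 ← (1−ω)·-0.2480 + ω·1.6572 = 2.4193
  x_3: GS value = (-8 - (-4)·2.3513 - (1)·2.4193) / (8) = -0.1268;  x_3 ← (1−ω)·-2.6246 + ω·-0.1268 = 0.8723

(2.3513, 2.4193, 0.8723)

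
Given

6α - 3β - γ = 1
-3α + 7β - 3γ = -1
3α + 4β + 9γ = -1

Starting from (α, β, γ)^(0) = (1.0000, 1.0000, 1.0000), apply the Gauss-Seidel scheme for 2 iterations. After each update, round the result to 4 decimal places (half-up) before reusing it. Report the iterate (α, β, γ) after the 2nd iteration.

(0.3756, -0.2710, -0.1159)

Iteration 1:
  α = (1 - (-3)·1.0000 - (-1)·1.0000) / (6) = 0.8333
  β = (-1 - (-3)·0.8333 - (-3)·1.0000) / (7) = 0.6428
  γ = (-1 - (3)·0.8333 - (4)·0.6428) / (9) = -0.6746
Iteration 2:
  α = (1 - (-3)·0.6428 - (-1)·-0.6746) / (6) = 0.3756
  β = (-1 - (-3)·0.3756 - (-3)·-0.6746) / (7) = -0.2710
  γ = (-1 - (3)·0.3756 - (4)·-0.2710) / (9) = -0.1159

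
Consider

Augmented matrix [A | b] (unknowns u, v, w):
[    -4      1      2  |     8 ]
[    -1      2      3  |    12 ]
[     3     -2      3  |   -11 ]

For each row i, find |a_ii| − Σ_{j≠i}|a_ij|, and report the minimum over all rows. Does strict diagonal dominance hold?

-2

row 1: |-4| − (1+2) = 1
row 2: |2| − (1+3) = -2
row 3: |3| − (3+2) = -2
minimum over rows = -2 → not strictly diagonally dominant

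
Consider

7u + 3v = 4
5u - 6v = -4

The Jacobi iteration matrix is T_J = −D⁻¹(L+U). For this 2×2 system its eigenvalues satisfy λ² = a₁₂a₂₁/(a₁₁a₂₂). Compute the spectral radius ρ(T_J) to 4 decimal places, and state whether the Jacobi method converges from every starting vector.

a₁₂a₂₁/(a₁₁a₂₂) = (3)·(5) / ((7)·(-6)) = -0.357143
ρ = √|-0.357143| = √0.357143 = 0.5976
ρ < 1, so Jacobi converges

0.5976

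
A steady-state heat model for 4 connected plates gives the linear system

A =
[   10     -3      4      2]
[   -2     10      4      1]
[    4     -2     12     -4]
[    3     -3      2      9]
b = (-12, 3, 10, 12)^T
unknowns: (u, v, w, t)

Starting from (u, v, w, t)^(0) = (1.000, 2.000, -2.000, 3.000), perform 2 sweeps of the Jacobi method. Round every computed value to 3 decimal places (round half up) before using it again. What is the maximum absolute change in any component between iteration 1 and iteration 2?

Iteration 1:
  u = (-12 - (-3)·2.000 - (4)·-2.000 - (2)·3.000) / (10) = -0.400
  v = (3 - (-2)·1.000 - (4)·-2.000 - (1)·3.000) / (10) = 1.000
  w = (10 - (4)·1.000 - (-2)·2.000 - (-4)·3.000) / (12) = 1.833
  t = (12 - (3)·1.000 - (-3)·2.000 - (2)·-2.000) / (9) = 2.111
Iteration 2:
  u = (-12 - (-3)·1.000 - (4)·1.833 - (2)·2.111) / (10) = -2.055
  v = (3 - (-2)·-0.400 - (4)·1.833 - (1)·2.111) / (10) = -0.724
  w = (10 - (4)·-0.400 - (-2)·1.000 - (-4)·2.111) / (12) = 1.837
  t = (12 - (3)·-0.400 - (-3)·1.000 - (2)·1.833) / (9) = 1.393
Change: (-1.655, -1.724, 0.004, -0.718) → max |·| = 1.724

1.724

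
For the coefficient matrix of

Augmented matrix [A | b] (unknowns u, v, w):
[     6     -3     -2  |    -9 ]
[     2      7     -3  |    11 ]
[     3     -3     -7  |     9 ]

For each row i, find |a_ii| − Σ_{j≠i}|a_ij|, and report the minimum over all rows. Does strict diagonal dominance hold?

row 1: |6| − (3+2) = 1
row 2: |7| − (2+3) = 2
row 3: |-7| − (3+3) = 1
minimum over rows = 1 → strictly diagonally dominant (convergence guaranteed)

1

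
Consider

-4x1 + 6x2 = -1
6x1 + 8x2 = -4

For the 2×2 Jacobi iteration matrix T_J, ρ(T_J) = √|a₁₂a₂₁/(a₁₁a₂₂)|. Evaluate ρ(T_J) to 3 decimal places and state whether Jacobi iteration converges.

a₁₂a₂₁/(a₁₁a₂₂) = (6)·(6) / ((-4)·(8)) = -1.125000
ρ = √|-1.125000| = √1.125000 = 1.061
ρ > 1, so Jacobi diverges

1.061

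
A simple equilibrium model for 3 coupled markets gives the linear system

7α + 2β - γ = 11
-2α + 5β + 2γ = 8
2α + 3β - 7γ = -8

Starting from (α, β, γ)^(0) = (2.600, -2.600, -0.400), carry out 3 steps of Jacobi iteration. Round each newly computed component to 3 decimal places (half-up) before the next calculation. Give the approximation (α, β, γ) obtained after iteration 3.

Iteration 1:
  α = (11 - (2)·-2.600 - (-1)·-0.400) / (7) = 2.257
  β = (8 - (-2)·2.600 - (2)·-0.400) / (5) = 2.800
  γ = (-8 - (2)·2.600 - (3)·-2.600) / (-7) = 0.771
Iteration 2:
  α = (11 - (2)·2.800 - (-1)·0.771) / (7) = 0.882
  β = (8 - (-2)·2.257 - (2)·0.771) / (5) = 2.194
  γ = (-8 - (2)·2.257 - (3)·2.800) / (-7) = 2.988
Iteration 3:
  α = (11 - (2)·2.194 - (-1)·2.988) / (7) = 1.371
  β = (8 - (-2)·0.882 - (2)·2.988) / (5) = 0.758
  γ = (-8 - (2)·0.882 - (3)·2.194) / (-7) = 2.335

(1.371, 0.758, 2.335)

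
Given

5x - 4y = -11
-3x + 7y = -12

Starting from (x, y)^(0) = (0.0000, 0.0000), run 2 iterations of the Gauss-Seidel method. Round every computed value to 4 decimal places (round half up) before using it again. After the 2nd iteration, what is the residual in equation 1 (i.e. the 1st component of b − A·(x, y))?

Iteration 1:
  x = (-11 - (-4)·0.0000) / (5) = -2.2000
  y = (-12 - (-3)·-2.2000) / (7) = -2.6571
Iteration 2:
  x = (-11 - (-4)·-2.6571) / (5) = -4.3257
  y = (-12 - (-3)·-4.3257) / (7) = -3.5682
Residual b − A·x = (-3.6443, 0.0003)

-3.6443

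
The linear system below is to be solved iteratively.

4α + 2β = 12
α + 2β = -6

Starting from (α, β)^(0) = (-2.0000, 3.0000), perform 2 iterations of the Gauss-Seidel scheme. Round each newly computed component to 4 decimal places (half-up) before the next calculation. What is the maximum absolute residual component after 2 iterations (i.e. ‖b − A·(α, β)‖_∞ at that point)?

Iteration 1:
  α = (12 - (2)·3.0000) / (4) = 1.5000
  β = (-6 - (1)·1.5000) / (2) = -3.7500
Iteration 2:
  α = (12 - (2)·-3.7500) / (4) = 4.8750
  β = (-6 - (1)·4.8750) / (2) = -5.4375
Residual b − A·x = (3.3750, 0.0000); ∞-norm = 3.3750

3.3750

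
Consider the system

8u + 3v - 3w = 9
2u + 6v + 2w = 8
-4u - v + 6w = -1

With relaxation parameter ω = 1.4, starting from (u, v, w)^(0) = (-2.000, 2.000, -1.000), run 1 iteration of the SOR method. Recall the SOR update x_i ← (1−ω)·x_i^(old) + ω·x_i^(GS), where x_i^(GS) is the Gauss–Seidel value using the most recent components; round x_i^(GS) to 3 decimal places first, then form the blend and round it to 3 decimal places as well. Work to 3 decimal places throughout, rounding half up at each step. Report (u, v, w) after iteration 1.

Iteration 1:
  u: GS value = (9 - (3)·2.000 - (-3)·-1.000) / (8) = 0.000;  u ← (1−ω)·-2.000 + ω·0.000 = 0.800
  v: GS value = (8 - (2)·0.800 - (2)·-1.000) / (6) = 1.400;  v ← (1−ω)·2.000 + ω·1.400 = 1.160
  w: GS value = (-1 - (-4)·0.800 - (-1)·1.160) / (6) = 0.560;  w ← (1−ω)·-1.000 + ω·0.560 = 1.184

(0.800, 1.160, 1.184)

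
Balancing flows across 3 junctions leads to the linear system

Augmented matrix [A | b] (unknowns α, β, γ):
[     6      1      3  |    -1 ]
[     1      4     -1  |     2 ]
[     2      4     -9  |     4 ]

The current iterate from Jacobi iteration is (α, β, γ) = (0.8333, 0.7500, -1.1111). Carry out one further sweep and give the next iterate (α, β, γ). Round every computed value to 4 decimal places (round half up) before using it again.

One sweep:
  α = (-1 - (1)·0.7500 - (3)·-1.1111) / (6) = 0.2639
  β = (2 - (1)·0.8333 - (-1)·-1.1111) / (4) = 0.0139
  γ = (4 - (2)·0.8333 - (4)·0.7500) / (-9) = 0.0741

(0.2639, 0.0139, 0.0741)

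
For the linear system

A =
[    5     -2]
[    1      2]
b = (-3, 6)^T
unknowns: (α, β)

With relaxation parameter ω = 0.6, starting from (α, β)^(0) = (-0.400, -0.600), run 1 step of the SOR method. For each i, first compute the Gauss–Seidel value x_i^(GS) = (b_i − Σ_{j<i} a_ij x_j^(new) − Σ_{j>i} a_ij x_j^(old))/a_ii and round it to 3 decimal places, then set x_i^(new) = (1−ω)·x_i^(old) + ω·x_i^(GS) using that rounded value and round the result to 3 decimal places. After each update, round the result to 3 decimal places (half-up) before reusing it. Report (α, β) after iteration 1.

(-0.664, 1.759)

Iteration 1:
  α: GS value = (-3 - (-2)·-0.600) / (5) = -0.840;  α ← (1−ω)·-0.400 + ω·-0.840 = -0.664
  β: GS value = (6 - (1)·-0.664) / (2) = 3.332;  β ← (1−ω)·-0.600 + ω·3.332 = 1.759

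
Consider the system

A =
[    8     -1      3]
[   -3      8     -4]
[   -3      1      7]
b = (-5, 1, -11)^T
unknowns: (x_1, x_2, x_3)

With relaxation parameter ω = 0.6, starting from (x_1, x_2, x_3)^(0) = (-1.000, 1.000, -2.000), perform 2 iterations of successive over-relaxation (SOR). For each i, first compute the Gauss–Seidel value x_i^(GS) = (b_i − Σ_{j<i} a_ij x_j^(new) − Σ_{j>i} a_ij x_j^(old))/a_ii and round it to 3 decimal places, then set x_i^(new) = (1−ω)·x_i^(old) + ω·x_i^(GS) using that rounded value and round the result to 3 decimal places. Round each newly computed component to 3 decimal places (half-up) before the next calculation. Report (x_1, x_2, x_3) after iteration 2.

(-0.086, -0.554, -1.634)

Iteration 1:
  x_1: GS value = (-5 - (-1)·1.000 - (3)·-2.000) / (8) = 0.250;  x_1 ← (1−ω)·-1.000 + ω·0.250 = -0.250
  x_2: GS value = (1 - (-3)·-0.250 - (-4)·-2.000) / (8) = -0.969;  x_2 ← (1−ω)·1.000 + ω·-0.969 = -0.181
  x_3: GS value = (-11 - (-3)·-0.250 - (1)·-0.181) / (7) = -1.653;  x_3 ← (1−ω)·-2.000 + ω·-1.653 = -1.792
Iteration 2:
  x_1: GS value = (-5 - (-1)·-0.181 - (3)·-1.792) / (8) = 0.024;  x_1 ← (1−ω)·-0.250 + ω·0.024 = -0.086
  x_2: GS value = (1 - (-3)·-0.086 - (-4)·-1.792) / (8) = -0.803;  x_2 ← (1−ω)·-0.181 + ω·-0.803 = -0.554
  x_3: GS value = (-11 - (-3)·-0.086 - (1)·-0.554) / (7) = -1.529;  x_3 ← (1−ω)·-1.792 + ω·-1.529 = -1.634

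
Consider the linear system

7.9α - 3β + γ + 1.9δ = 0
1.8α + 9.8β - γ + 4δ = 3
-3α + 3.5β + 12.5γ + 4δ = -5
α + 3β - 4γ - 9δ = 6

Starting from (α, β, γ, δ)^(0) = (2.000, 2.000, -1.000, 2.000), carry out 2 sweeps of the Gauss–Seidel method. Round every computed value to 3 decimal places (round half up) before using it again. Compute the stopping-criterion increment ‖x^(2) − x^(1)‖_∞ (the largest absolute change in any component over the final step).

1.135

Iteration 1:
  α = (0 - (-3)·2.000 - (1)·-1.000 - (1.9)·2.000) / (7.9) = 0.405
  β = (3 - (1.8)·0.405 - (-1)·-1.000 - (4)·2.000) / (9.8) = -0.687
  γ = (-5 - (-3)·0.405 - (3.5)·-0.687 - (4)·2.000) / (12.5) = -0.750
  δ = (6 - (1)·0.405 - (3)·-0.687 - (-4)·-0.750) / (-9) = -0.517
Iteration 2:
  α = (0 - (-3)·-0.687 - (1)·-0.750 - (1.9)·-0.517) / (7.9) = -0.042
  β = (3 - (1.8)·-0.042 - (-1)·-0.750 - (4)·-0.517) / (9.8) = 0.448
  γ = (-5 - (-3)·-0.042 - (3.5)·0.448 - (4)·-0.517) / (12.5) = -0.370
  δ = (6 - (1)·-0.042 - (3)·0.448 - (-4)·-0.370) / (-9) = -0.358
Change: (-0.447, 1.135, 0.380, 0.159) → max |·| = 1.135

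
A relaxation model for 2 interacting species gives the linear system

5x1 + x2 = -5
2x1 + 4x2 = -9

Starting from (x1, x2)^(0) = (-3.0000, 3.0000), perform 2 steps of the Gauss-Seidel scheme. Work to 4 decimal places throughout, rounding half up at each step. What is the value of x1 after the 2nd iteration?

Iteration 1:
  x1 = (-5 - (1)·3.0000) / (5) = -1.6000
  x2 = (-9 - (2)·-1.6000) / (4) = -1.4500
Iteration 2:
  x1 = (-5 - (1)·-1.4500) / (5) = -0.7100
  x2 = (-9 - (2)·-0.7100) / (4) = -1.8950

-0.7100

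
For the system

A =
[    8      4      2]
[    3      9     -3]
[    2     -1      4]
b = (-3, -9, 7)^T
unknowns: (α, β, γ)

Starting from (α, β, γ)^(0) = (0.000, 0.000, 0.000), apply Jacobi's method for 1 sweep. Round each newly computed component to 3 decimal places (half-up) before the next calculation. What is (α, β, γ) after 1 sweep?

(-0.375, -1.000, 1.750)

Iteration 1:
  α = (-3 - (4)·0.000 - (2)·0.000) / (8) = -0.375
  β = (-9 - (3)·0.000 - (-3)·0.000) / (9) = -1.000
  γ = (7 - (2)·0.000 - (-1)·0.000) / (4) = 1.750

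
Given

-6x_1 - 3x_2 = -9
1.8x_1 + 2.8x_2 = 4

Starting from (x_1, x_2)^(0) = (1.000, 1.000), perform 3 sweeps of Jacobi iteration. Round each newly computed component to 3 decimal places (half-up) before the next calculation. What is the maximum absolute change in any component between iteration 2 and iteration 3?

Iteration 1:
  x_1 = (-9 - (-3)·1.000) / (-6) = 1.000
  x_2 = (4 - (1.8)·1.000) / (2.8) = 0.786
Iteration 2:
  x_1 = (-9 - (-3)·0.786) / (-6) = 1.107
  x_2 = (4 - (1.8)·1.000) / (2.8) = 0.786
Iteration 3:
  x_1 = (-9 - (-3)·0.786) / (-6) = 1.107
  x_2 = (4 - (1.8)·1.107) / (2.8) = 0.717
Change: (0.000, -0.069) → max |·| = 0.069

0.069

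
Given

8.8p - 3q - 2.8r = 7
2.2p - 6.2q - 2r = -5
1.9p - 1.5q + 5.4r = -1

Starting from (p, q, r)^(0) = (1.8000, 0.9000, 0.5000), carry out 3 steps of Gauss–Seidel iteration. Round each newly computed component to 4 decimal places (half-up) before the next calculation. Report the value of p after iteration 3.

1.1708

Iteration 1:
  p = (7 - (-3)·0.9000 - (-2.8)·0.5000) / (8.8) = 1.2614
  q = (-5 - (2.2)·1.2614 - (-2)·0.5000) / (-6.2) = 1.0928
  r = (-1 - (1.9)·1.2614 - (-1.5)·1.0928) / (5.4) = -0.3255
Iteration 2:
  p = (7 - (-3)·1.0928 - (-2.8)·-0.3255) / (8.8) = 1.0644
  q = (-5 - (2.2)·1.0644 - (-2)·-0.3255) / (-6.2) = 1.2891
  r = (-1 - (1.9)·1.0644 - (-1.5)·1.2891) / (5.4) = -0.2016
Iteration 3:
  p = (7 - (-3)·1.2891 - (-2.8)·-0.2016) / (8.8) = 1.1708
  q = (-5 - (2.2)·1.1708 - (-2)·-0.2016) / (-6.2) = 1.2869
  r = (-1 - (1.9)·1.1708 - (-1.5)·1.2869) / (5.4) = -0.2397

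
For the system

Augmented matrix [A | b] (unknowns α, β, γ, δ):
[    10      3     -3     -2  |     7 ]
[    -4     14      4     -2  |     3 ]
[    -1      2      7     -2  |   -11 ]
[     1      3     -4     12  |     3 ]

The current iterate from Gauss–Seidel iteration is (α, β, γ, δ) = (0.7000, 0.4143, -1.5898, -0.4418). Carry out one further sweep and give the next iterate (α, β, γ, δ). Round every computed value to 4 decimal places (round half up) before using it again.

(0.0104, 0.6084, -1.8700, -0.5263)

One sweep:
  α = (7 - (3)·0.4143 - (-3)·-1.5898 - (-2)·-0.4418) / (10) = 0.0104
  β = (3 - (-4)·0.0104 - (4)·-1.5898 - (-2)·-0.4418) / (14) = 0.6084
  γ = (-11 - (-1)·0.0104 - (2)·0.6084 - (-2)·-0.4418) / (7) = -1.8700
  δ = (3 - (1)·0.0104 - (3)·0.6084 - (-4)·-1.8700) / (12) = -0.5263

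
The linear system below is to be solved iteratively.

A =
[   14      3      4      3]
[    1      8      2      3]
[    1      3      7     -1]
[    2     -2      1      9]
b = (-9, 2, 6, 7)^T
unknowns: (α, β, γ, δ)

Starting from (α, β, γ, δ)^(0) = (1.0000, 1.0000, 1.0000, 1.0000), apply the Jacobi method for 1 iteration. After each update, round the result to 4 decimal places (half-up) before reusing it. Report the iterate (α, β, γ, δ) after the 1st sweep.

Iteration 1:
  α = (-9 - (3)·1.0000 - (4)·1.0000 - (3)·1.0000) / (14) = -1.3571
  β = (2 - (1)·1.0000 - (2)·1.0000 - (3)·1.0000) / (8) = -0.5000
  γ = (6 - (1)·1.0000 - (3)·1.0000 - (-1)·1.0000) / (7) = 0.4286
  δ = (7 - (2)·1.0000 - (-2)·1.0000 - (1)·1.0000) / (9) = 0.6667

(-1.3571, -0.5000, 0.4286, 0.6667)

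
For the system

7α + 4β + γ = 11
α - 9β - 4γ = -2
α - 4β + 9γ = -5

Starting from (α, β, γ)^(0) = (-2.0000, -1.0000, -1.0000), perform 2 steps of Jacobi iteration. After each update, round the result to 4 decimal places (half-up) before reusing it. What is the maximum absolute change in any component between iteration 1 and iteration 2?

Iteration 1:
  α = (11 - (4)·-1.0000 - (1)·-1.0000) / (7) = 2.2857
  β = (-2 - (1)·-2.0000 - (-4)·-1.0000) / (-9) = 0.4444
  γ = (-5 - (1)·-2.0000 - (-4)·-1.0000) / (9) = -0.7778
Iteration 2:
  α = (11 - (4)·0.4444 - (1)·-0.7778) / (7) = 1.4286
  β = (-2 - (1)·2.2857 - (-4)·-0.7778) / (-9) = 0.8219
  γ = (-5 - (1)·2.2857 - (-4)·0.4444) / (9) = -0.6120
Change: (-0.8571, 0.3775, 0.1658) → max |·| = 0.8571

0.8571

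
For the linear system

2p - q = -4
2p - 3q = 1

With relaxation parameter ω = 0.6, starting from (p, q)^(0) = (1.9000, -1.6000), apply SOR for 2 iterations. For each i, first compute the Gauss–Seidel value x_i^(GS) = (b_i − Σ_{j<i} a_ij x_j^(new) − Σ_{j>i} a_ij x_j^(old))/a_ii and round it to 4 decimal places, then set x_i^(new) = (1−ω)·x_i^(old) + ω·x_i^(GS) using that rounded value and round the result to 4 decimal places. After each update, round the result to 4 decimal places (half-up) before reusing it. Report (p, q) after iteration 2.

Iteration 1:
  p: GS value = (-4 - (-1)·-1.6000) / (2) = -2.8000;  p ← (1−ω)·1.9000 + ω·-2.8000 = -0.9200
  q: GS value = (1 - (2)·-0.9200) / (-3) = -0.9467;  q ← (1−ω)·-1.6000 + ω·-0.9467 = -1.2080
Iteration 2:
  p: GS value = (-4 - (-1)·-1.2080) / (2) = -2.6040;  p ← (1−ω)·-0.9200 + ω·-2.6040 = -1.9304
  q: GS value = (1 - (2)·-1.9304) / (-3) = -1.6203;  q ← (1−ω)·-1.2080 + ω·-1.6203 = -1.4554

(-1.9304, -1.4554)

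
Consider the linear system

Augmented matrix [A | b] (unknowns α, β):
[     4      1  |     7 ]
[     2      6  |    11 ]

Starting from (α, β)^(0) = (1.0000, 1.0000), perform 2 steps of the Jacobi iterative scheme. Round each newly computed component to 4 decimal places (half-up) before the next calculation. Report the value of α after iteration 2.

1.3750

Iteration 1:
  α = (7 - (1)·1.0000) / (4) = 1.5000
  β = (11 - (2)·1.0000) / (6) = 1.5000
Iteration 2:
  α = (7 - (1)·1.5000) / (4) = 1.3750
  β = (11 - (2)·1.5000) / (6) = 1.3333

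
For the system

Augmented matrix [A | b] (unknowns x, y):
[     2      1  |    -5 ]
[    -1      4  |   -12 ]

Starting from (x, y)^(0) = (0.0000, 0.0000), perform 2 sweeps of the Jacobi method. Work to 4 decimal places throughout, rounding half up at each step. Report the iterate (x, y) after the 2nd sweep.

Iteration 1:
  x = (-5 - (1)·0.0000) / (2) = -2.5000
  y = (-12 - (-1)·0.0000) / (4) = -3.0000
Iteration 2:
  x = (-5 - (1)·-3.0000) / (2) = -1.0000
  y = (-12 - (-1)·-2.5000) / (4) = -3.6250

(-1.0000, -3.6250)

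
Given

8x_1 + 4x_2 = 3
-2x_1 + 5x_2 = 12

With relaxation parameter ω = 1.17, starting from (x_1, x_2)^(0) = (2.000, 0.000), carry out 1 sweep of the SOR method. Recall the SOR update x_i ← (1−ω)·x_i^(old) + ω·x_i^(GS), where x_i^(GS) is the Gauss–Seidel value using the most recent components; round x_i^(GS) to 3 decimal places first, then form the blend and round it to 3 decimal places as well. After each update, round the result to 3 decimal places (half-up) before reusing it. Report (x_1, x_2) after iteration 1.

(0.099, 2.855)

Iteration 1:
  x_1: GS value = (3 - (4)·0.000) / (8) = 0.375;  x_1 ← (1−ω)·2.000 + ω·0.375 = 0.099
  x_2: GS value = (12 - (-2)·0.099) / (5) = 2.440;  x_2 ← (1−ω)·0.000 + ω·2.440 = 2.855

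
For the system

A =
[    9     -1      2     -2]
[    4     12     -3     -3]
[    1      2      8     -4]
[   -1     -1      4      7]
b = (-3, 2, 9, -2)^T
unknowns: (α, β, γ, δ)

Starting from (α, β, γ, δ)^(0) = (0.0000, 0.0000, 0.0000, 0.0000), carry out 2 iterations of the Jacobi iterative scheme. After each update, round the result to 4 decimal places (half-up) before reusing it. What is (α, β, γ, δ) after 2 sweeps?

Iteration 1:
  α = (-3 - (-1)·0.0000 - (2)·0.0000 - (-2)·0.0000) / (9) = -0.3333
  β = (2 - (4)·0.0000 - (-3)·0.0000 - (-3)·0.0000) / (12) = 0.1667
  γ = (9 - (1)·0.0000 - (2)·0.0000 - (-4)·0.0000) / (8) = 1.1250
  δ = (-2 - (-1)·0.0000 - (-1)·0.0000 - (4)·0.0000) / (7) = -0.2857
Iteration 2:
  α = (-3 - (-1)·0.1667 - (2)·1.1250 - (-2)·-0.2857) / (9) = -0.6283
  β = (2 - (4)·-0.3333 - (-3)·1.1250 - (-3)·-0.2857) / (12) = 0.4876
  γ = (9 - (1)·-0.3333 - (2)·0.1667 - (-4)·-0.2857) / (8) = 0.9821
  δ = (-2 - (-1)·-0.3333 - (-1)·0.1667 - (4)·1.1250) / (7) = -0.9524

(-0.6283, 0.4876, 0.9821, -0.9524)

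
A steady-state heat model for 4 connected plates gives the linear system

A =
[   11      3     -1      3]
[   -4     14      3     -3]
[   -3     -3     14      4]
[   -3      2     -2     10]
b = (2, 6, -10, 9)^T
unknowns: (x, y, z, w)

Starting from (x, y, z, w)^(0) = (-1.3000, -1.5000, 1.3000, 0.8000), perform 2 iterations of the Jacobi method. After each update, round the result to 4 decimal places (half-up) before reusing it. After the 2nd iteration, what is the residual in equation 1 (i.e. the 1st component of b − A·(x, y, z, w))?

-1.9551

Iteration 1:
  x = (2 - (3)·-1.5000 - (-1)·1.3000 - (3)·0.8000) / (11) = 0.4909
  y = (6 - (-4)·-1.3000 - (3)·1.3000 - (-3)·0.8000) / (14) = -0.0500
  z = (-10 - (-3)·-1.3000 - (-3)·-1.5000 - (4)·0.8000) / (14) = -1.5429
  w = (9 - (-3)·-1.3000 - (2)·-1.5000 - (-2)·1.3000) / (10) = 1.0700
Iteration 2:
  x = (2 - (3)·-0.0500 - (-1)·-1.5429 - (3)·1.0700) / (11) = -0.2366
  y = (6 - (-4)·0.4909 - (3)·-1.5429 - (-3)·1.0700) / (14) = 1.1287
  z = (-10 - (-3)·0.4909 - (-3)·-0.0500 - (4)·1.0700) / (14) = -0.9255
  w = (9 - (-3)·0.4909 - (2)·-0.0500 - (-2)·-1.5429) / (10) = 0.7487
Residual b − A·x = (-1.9551, -5.7256, 2.6385, -3.3052)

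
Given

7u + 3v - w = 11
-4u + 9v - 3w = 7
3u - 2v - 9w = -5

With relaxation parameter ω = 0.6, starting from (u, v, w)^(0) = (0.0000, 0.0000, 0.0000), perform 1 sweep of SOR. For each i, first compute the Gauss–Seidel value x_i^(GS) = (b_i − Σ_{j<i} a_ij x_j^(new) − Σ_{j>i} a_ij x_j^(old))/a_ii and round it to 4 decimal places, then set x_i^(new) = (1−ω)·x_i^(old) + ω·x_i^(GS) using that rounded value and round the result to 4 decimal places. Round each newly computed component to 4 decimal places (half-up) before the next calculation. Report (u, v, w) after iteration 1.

(0.9428, 0.7181, 0.4261)

Iteration 1:
  u: GS value = (11 - (3)·0.0000 - (-1)·0.0000) / (7) = 1.5714;  u ← (1−ω)·0.0000 + ω·1.5714 = 0.9428
  v: GS value = (7 - (-4)·0.9428 - (-3)·0.0000) / (9) = 1.1968;  v ← (1−ω)·0.0000 + ω·1.1968 = 0.7181
  w: GS value = (-5 - (3)·0.9428 - (-2)·0.7181) / (-9) = 0.7102;  w ← (1−ω)·0.0000 + ω·0.7102 = 0.4261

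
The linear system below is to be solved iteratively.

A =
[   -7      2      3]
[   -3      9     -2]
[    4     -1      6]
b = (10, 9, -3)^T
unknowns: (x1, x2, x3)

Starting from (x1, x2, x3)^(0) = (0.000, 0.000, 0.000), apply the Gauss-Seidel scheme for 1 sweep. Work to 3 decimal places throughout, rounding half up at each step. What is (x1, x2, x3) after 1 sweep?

(-1.429, 0.524, 0.540)

Iteration 1:
  x1 = (10 - (2)·0.000 - (3)·0.000) / (-7) = -1.429
  x2 = (9 - (-3)·-1.429 - (-2)·0.000) / (9) = 0.524
  x3 = (-3 - (4)·-1.429 - (-1)·0.524) / (6) = 0.540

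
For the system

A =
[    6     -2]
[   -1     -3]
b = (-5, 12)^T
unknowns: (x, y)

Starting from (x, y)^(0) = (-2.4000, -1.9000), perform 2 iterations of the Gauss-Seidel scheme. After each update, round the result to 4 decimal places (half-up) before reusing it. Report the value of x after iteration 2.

Iteration 1:
  x = (-5 - (-2)·-1.9000) / (6) = -1.4667
  y = (12 - (-1)·-1.4667) / (-3) = -3.5111
Iteration 2:
  x = (-5 - (-2)·-3.5111) / (6) = -2.0037
  y = (12 - (-1)·-2.0037) / (-3) = -3.3321

-2.0037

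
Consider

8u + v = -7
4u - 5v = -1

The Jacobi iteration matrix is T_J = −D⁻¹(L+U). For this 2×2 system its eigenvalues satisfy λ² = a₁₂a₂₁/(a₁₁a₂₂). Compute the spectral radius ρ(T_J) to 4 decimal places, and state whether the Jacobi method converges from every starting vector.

0.3162

a₁₂a₂₁/(a₁₁a₂₂) = (1)·(4) / ((8)·(-5)) = -0.100000
ρ = √|-0.100000| = √0.100000 = 0.3162
ρ < 1, so Jacobi converges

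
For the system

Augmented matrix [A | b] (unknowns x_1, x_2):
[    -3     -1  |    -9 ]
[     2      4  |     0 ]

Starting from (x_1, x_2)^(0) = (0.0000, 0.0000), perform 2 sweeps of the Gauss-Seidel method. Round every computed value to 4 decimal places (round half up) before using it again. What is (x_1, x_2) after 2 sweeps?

(3.5000, -1.7500)

Iteration 1:
  x_1 = (-9 - (-1)·0.0000) / (-3) = 3.0000
  x_2 = (0 - (2)·3.0000) / (4) = -1.5000
Iteration 2:
  x_1 = (-9 - (-1)·-1.5000) / (-3) = 3.5000
  x_2 = (0 - (2)·3.5000) / (4) = -1.7500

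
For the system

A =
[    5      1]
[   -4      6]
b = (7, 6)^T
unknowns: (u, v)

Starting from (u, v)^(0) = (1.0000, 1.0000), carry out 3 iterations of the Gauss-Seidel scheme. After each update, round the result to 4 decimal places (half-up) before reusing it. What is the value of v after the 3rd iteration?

Iteration 1:
  u = (7 - (1)·1.0000) / (5) = 1.2000
  v = (6 - (-4)·1.2000) / (6) = 1.8000
Iteration 2:
  u = (7 - (1)·1.8000) / (5) = 1.0400
  v = (6 - (-4)·1.0400) / (6) = 1.6933
Iteration 3:
  u = (7 - (1)·1.6933) / (5) = 1.0613
  v = (6 - (-4)·1.0613) / (6) = 1.7075

1.7075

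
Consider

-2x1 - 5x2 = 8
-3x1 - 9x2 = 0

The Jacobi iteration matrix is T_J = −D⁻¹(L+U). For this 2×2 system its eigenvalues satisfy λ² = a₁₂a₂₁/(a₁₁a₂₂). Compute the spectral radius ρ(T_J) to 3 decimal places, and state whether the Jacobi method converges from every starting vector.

0.913

a₁₂a₂₁/(a₁₁a₂₂) = (-5)·(-3) / ((-2)·(-9)) = 0.833333
ρ = √|0.833333| = √0.833333 = 0.913
ρ < 1, so Jacobi converges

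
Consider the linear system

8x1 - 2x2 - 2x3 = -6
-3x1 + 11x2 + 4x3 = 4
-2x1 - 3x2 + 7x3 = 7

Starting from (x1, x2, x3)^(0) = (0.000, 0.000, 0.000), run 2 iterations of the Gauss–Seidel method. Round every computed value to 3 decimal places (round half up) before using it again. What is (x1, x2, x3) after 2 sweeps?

(-0.497, -0.082, 0.823)

Iteration 1:
  x1 = (-6 - (-2)·0.000 - (-2)·0.000) / (8) = -0.750
  x2 = (4 - (-3)·-0.750 - (4)·0.000) / (11) = 0.159
  x3 = (7 - (-2)·-0.750 - (-3)·0.159) / (7) = 0.854
Iteration 2:
  x1 = (-6 - (-2)·0.159 - (-2)·0.854) / (8) = -0.497
  x2 = (4 - (-3)·-0.497 - (4)·0.854) / (11) = -0.082
  x3 = (7 - (-2)·-0.497 - (-3)·-0.082) / (7) = 0.823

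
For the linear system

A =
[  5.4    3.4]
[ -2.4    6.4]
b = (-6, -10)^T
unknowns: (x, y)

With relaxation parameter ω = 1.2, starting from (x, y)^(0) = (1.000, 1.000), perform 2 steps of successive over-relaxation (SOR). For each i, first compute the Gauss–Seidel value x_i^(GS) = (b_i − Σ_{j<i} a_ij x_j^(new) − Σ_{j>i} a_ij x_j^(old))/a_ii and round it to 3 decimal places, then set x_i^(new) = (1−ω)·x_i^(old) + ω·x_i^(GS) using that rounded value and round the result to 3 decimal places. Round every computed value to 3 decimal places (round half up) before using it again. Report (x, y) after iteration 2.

Iteration 1:
  x: GS value = (-6 - (3.4)·1.000) / (5.4) = -1.741;  x ← (1−ω)·1.000 + ω·-1.741 = -2.289
  y: GS value = (-10 - (-2.4)·-2.289) / (6.4) = -2.421;  y ← (1−ω)·1.000 + ω·-2.421 = -3.105
Iteration 2:
  x: GS value = (-6 - (3.4)·-3.105) / (5.4) = 0.844;  x ← (1−ω)·-2.289 + ω·0.844 = 1.471
  y: GS value = (-10 - (-2.4)·1.471) / (6.4) = -1.011;  y ← (1−ω)·-3.105 + ω·-1.011 = -0.592

(1.471, -0.592)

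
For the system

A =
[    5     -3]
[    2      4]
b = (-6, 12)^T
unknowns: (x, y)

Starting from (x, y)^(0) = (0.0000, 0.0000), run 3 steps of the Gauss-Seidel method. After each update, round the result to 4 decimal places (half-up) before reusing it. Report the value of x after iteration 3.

0.3120

Iteration 1:
  x = (-6 - (-3)·0.0000) / (5) = -1.2000
  y = (12 - (2)·-1.2000) / (4) = 3.6000
Iteration 2:
  x = (-6 - (-3)·3.6000) / (5) = 0.9600
  y = (12 - (2)·0.9600) / (4) = 2.5200
Iteration 3:
  x = (-6 - (-3)·2.5200) / (5) = 0.3120
  y = (12 - (2)·0.3120) / (4) = 2.8440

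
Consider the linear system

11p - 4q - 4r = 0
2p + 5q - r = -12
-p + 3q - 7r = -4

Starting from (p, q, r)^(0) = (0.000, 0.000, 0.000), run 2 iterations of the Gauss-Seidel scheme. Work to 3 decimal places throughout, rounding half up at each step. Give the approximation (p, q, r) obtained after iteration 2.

(-1.039, -2.076, -0.170)

Iteration 1:
  p = (0 - (-4)·0.000 - (-4)·0.000) / (11) = 0.000
  q = (-12 - (2)·0.000 - (-1)·0.000) / (5) = -2.400
  r = (-4 - (-1)·0.000 - (3)·-2.400) / (-7) = -0.457
Iteration 2:
  p = (0 - (-4)·-2.400 - (-4)·-0.457) / (11) = -1.039
  q = (-12 - (2)·-1.039 - (-1)·-0.457) / (5) = -2.076
  r = (-4 - (-1)·-1.039 - (3)·-2.076) / (-7) = -0.170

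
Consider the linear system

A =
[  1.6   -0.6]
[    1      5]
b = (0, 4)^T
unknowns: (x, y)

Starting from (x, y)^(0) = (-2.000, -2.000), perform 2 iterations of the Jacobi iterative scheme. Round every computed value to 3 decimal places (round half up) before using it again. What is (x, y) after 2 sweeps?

(0.450, 0.950)

Iteration 1:
  x = (0 - (-0.6)·-2.000) / (1.6) = -0.750
  y = (4 - (1)·-2.000) / (5) = 1.200
Iteration 2:
  x = (0 - (-0.6)·1.200) / (1.6) = 0.450
  y = (4 - (1)·-0.750) / (5) = 0.950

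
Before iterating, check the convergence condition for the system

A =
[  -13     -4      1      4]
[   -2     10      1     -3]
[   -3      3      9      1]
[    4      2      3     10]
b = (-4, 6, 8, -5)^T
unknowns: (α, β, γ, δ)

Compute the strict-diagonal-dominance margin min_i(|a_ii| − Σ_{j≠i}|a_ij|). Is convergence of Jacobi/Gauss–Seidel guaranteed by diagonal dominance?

1

row 1: |-13| − (4+1+4) = 4
row 2: |10| − (2+1+3) = 4
row 3: |9| − (3+3+1) = 2
row 4: |10| − (4+2+3) = 1
minimum over rows = 1 → strictly diagonally dominant (convergence guaranteed)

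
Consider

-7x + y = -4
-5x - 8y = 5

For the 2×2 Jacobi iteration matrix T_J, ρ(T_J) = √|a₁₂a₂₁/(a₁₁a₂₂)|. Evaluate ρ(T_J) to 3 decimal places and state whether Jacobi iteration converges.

0.299

a₁₂a₂₁/(a₁₁a₂₂) = (1)·(-5) / ((-7)·(-8)) = -0.089286
ρ = √|-0.089286| = √0.089286 = 0.299
ρ < 1, so Jacobi converges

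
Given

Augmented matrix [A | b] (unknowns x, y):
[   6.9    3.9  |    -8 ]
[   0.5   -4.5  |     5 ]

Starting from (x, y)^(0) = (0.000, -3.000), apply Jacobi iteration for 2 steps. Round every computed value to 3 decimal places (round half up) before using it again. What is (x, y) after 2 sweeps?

(-0.531, -1.052)

Iteration 1:
  x = (-8 - (3.9)·-3.000) / (6.9) = 0.536
  y = (5 - (0.5)·0.000) / (-4.5) = -1.111
Iteration 2:
  x = (-8 - (3.9)·-1.111) / (6.9) = -0.531
  y = (5 - (0.5)·0.536) / (-4.5) = -1.052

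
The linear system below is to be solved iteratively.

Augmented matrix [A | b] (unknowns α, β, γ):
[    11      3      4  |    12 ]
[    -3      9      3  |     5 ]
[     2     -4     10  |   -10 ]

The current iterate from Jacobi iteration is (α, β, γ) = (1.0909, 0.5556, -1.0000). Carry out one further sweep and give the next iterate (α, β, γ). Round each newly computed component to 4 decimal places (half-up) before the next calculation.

One sweep:
  α = (12 - (3)·0.5556 - (4)·-1.0000) / (11) = 1.3030
  β = (5 - (-3)·1.0909 - (3)·-1.0000) / (9) = 1.2525
  γ = (-10 - (2)·1.0909 - (-4)·0.5556) / (10) = -0.9959

(1.3030, 1.2525, -0.9959)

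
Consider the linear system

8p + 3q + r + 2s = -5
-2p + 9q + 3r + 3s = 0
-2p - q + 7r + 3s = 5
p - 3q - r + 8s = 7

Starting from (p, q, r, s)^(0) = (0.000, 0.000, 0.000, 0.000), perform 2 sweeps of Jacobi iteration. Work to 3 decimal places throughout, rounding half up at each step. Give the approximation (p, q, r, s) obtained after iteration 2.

(-0.933, -0.669, 0.161, 1.042)

Iteration 1:
  p = (-5 - (3)·0.000 - (1)·0.000 - (2)·0.000) / (8) = -0.625
  q = (0 - (-2)·0.000 - (3)·0.000 - (3)·0.000) / (9) = 0.000
  r = (5 - (-2)·0.000 - (-1)·0.000 - (3)·0.000) / (7) = 0.714
  s = (7 - (1)·0.000 - (-3)·0.000 - (-1)·0.000) / (8) = 0.875
Iteration 2:
  p = (-5 - (3)·0.000 - (1)·0.714 - (2)·0.875) / (8) = -0.933
  q = (0 - (-2)·-0.625 - (3)·0.714 - (3)·0.875) / (9) = -0.669
  r = (5 - (-2)·-0.625 - (-1)·0.000 - (3)·0.875) / (7) = 0.161
  s = (7 - (1)·-0.625 - (-3)·0.000 - (-1)·0.714) / (8) = 1.042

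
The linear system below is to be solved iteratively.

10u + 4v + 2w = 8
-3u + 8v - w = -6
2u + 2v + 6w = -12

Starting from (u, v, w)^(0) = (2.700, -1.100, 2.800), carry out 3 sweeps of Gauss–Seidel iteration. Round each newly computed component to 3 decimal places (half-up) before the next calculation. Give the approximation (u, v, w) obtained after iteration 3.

(1.465, -0.482, -2.328)

Iteration 1:
  u = (8 - (4)·-1.100 - (2)·2.800) / (10) = 0.680
  v = (-6 - (-3)·0.680 - (-1)·2.800) / (8) = -0.145
  w = (-12 - (2)·0.680 - (2)·-0.145) / (6) = -2.178
Iteration 2:
  u = (8 - (4)·-0.145 - (2)·-2.178) / (10) = 1.294
  v = (-6 - (-3)·1.294 - (-1)·-2.178) / (8) = -0.537
  w = (-12 - (2)·1.294 - (2)·-0.537) / (6) = -2.252
Iteration 3:
  u = (8 - (4)·-0.537 - (2)·-2.252) / (10) = 1.465
  v = (-6 - (-3)·1.465 - (-1)·-2.252) / (8) = -0.482
  w = (-12 - (2)·1.465 - (2)·-0.482) / (6) = -2.328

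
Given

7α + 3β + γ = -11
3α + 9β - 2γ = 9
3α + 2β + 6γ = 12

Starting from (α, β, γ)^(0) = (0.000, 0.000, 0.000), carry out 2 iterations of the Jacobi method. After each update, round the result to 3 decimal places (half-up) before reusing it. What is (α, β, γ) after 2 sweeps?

(-2.286, 1.968, 2.452)

Iteration 1:
  α = (-11 - (3)·0.000 - (1)·0.000) / (7) = -1.571
  β = (9 - (3)·0.000 - (-2)·0.000) / (9) = 1.000
  γ = (12 - (3)·0.000 - (2)·0.000) / (6) = 2.000
Iteration 2:
  α = (-11 - (3)·1.000 - (1)·2.000) / (7) = -2.286
  β = (9 - (3)·-1.571 - (-2)·2.000) / (9) = 1.968
  γ = (12 - (3)·-1.571 - (2)·1.000) / (6) = 2.452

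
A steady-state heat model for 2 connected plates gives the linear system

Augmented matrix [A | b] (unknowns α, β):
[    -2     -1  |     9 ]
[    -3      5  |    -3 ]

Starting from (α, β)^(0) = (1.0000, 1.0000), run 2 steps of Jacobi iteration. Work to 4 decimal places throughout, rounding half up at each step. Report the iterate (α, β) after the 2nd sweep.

(-4.5000, -3.6000)

Iteration 1:
  α = (9 - (-1)·1.0000) / (-2) = -5.0000
  β = (-3 - (-3)·1.0000) / (5) = 0.0000
Iteration 2:
  α = (9 - (-1)·0.0000) / (-2) = -4.5000
  β = (-3 - (-3)·-5.0000) / (5) = -3.6000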